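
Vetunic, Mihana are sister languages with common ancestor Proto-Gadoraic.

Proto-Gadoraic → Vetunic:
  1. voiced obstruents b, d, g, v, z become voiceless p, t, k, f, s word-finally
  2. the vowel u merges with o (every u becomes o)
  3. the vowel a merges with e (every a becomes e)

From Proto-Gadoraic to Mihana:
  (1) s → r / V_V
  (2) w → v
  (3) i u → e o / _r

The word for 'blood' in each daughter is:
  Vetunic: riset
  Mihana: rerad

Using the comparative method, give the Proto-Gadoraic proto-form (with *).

Position 5: Vetunic has t, Mihana has d. Mihana preserves d here (none of its changes turn any other segment into d), so the proto-segment is *d.
Position 2: Vetunic has i, Mihana has e. Vetunic preserves i here (none of its changes turn any other segment into i), so the proto-segment is *i.
Position 3: Vetunic has s, Mihana has r. Taking the neighbouring segments as reconstructed: Vetunic s can only go back to *s; Mihana r could go back to *s or *r — the one source consistent with every daughter is *s.
Continuing position by position gives *risad; check it forward:
Vetunic: start from *risad.
  rule 1 (final devoicing): risad → risat
  rule 2: no change — risat
  rule 3 (vowel merger): risat → riset
  ⇒ Vetunic riset
Mihana: *risad > rirad > rerad  (by rhotacism, pre-rhotic lowering)
No other proto-form is consistent with every reflex, so the reconstruction is *risad.

*risad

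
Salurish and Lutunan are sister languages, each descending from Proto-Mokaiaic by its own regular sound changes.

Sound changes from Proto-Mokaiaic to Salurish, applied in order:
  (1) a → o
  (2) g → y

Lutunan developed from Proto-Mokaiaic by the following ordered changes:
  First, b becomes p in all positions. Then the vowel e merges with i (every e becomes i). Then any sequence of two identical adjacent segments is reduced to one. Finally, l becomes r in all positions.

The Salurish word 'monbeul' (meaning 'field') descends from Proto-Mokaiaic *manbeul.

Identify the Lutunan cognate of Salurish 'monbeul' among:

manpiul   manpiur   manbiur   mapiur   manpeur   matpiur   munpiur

Lutunan: start from *manbeul.
  rule 1 (unconditioned shift): manbeul → manpeul
  rule 2 (vowel merger): manpeul → manpiul
  rule 3: no change — manpiul
  rule 4 (unconditioned shift): manpiul → manpiur
  ⇒ Lutunan manpiur
The other candidates each miss or misapply at least one Lutunan change.

manpiur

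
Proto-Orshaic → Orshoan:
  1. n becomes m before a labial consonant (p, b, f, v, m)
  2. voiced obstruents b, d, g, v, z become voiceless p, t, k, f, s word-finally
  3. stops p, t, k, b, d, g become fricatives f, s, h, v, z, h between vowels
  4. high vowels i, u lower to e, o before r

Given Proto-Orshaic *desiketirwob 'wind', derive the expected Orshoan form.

desiheserwop

Orshoan: *desiketirwob > desiketirwop > desihesirwop > desiheserwop  (by final devoicing, intervocalic lenition, pre-rhotic lowering)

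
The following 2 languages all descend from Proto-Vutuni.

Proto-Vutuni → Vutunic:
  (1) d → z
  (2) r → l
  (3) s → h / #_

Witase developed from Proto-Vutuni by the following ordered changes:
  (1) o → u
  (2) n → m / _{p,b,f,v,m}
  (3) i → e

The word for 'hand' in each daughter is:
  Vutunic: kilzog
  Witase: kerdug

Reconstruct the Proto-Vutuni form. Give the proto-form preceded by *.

Position 2: Vutunic has i, Witase has e. Vutunic preserves i here (none of its changes turn any other segment into i), so the proto-segment is *i.
Position 3: Vutunic has l, Witase has r. Witase preserves r here (none of its changes turn any other segment into r), so the proto-segment is *r.
Position 5: Vutunic has o, Witase has u. Vutunic preserves o here (none of its changes turn any other segment into o), so the proto-segment is *o.
Continuing position by position gives *kirdog; check it forward:
Vutunic: *kirdog
  kirdog → kirzog   [unconditioned shift]
  kirzog → kilzog   [unconditioned shift]
  kilzog (rule 3 does not apply)
  giving Vutunic kilzog.
Witase: start from *kirdog.
  rule 1 (vowel merger): kirdog → kirdug
  rule 2: no change — kirdug
  rule 3 (vowel merger): kirdug → kerdug
  ⇒ Witase kerdug
*kirdog is the unique common source.

*kirdog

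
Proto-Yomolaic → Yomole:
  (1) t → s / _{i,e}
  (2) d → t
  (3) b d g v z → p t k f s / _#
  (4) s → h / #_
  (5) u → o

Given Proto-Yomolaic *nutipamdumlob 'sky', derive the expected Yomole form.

Yomole: start from *nutipamdumlob.
  rule 1 (palatalisation): nutipamdumlob → nusipamdumlob
  rule 2 (unconditioned shift): nusipamdumlob → nusipamtumlob
  rule 3 (final devoicing): nusipamtumlob → nusipamtumlop
  rule 4: no change — nusipamtumlop
  rule 5 (vowel merger): nusipamtumlop → nosipamtomlop
  ⇒ Yomole nosipamtomlop

nosipamtomlop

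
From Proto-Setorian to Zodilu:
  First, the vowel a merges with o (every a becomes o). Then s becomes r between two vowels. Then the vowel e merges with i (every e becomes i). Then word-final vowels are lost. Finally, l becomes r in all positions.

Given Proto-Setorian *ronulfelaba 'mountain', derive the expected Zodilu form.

Zodilu: start from *ronulfelaba.
  rule 1 (vowel merger): ronulfelaba → ronulfelobo
  rule 2: no change — ronulfelobo
  rule 3 (vowel merger): ronulfelobo → ronulfilobo
  rule 4 (apocope): ronulfilobo → ronulfilob
  rule 5 (unconditioned shift): ronulfilob → ronurfirob
  ⇒ Zodilu ronurfirob

ronurfirob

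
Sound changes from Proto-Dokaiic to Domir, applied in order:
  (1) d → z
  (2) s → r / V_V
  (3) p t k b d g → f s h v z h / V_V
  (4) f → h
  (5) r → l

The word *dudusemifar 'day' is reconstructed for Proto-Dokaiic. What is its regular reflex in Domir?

Domir: *dudusemifar > zuzusemifar > zuzuremifar > zuzuremihar > zuzulemihal  (by unconditioned shift, rhotacism, unconditioned shift, unconditioned shift)

zuzulemihal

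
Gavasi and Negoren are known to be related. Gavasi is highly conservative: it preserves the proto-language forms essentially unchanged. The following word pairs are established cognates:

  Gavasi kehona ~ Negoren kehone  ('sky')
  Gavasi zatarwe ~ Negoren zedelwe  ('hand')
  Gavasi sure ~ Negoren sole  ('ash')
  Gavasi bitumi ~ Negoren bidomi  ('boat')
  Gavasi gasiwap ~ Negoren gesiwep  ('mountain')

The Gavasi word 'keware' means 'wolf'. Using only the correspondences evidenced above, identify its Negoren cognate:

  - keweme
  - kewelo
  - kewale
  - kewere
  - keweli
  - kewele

kewele

zatarwe ~ zedelwe — Gavasi a corresponds to Negoren e after a consonant, before r.
sure ~ sole — Gavasi r corresponds to Negoren l between vowels (before a front vowel).
Applying these to Gavasi 'keware':
  keware → kewere   (a→e after a consonant, before r)
  kewere → kewele   (r→l between vowels (before a front vowel))
So the Negoren cognate is 'kewele'.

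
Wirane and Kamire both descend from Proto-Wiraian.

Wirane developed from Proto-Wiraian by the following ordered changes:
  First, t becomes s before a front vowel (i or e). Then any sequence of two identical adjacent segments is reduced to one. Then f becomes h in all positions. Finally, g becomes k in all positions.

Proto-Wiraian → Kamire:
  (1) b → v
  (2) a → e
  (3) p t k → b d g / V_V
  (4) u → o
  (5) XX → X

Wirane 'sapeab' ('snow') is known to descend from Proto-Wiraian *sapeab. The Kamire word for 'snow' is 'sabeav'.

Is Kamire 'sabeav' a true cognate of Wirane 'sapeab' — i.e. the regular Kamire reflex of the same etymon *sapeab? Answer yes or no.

Derive the expected Kamire reflex of *sapeab:
Kamire: *sapeab > sapeav > sepeev > sebeev > sebev  (by unconditioned shift, vowel merger, intervocalic voicing, degemination)
The regular Kamire reflex would be 'sebev', but the attested form is 'sabeav'. The correspondence is irregular, so they are not cognates (the Kamire form has a different source).

no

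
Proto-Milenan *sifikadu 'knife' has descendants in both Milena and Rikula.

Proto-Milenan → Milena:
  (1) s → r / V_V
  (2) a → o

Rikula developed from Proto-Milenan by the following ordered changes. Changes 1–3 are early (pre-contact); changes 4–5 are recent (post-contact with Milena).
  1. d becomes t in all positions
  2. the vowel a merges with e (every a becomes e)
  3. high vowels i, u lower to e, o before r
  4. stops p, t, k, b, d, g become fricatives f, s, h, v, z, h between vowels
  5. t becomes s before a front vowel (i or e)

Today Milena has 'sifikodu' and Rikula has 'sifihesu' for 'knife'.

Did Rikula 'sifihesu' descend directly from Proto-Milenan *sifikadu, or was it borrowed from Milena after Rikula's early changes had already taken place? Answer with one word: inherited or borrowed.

inherited

If inherited, *sifikadu would pass through all of Rikula's changes:
Rikula: *sifikadu
  sifikadu → sifikatu   [unconditioned shift]
  sifikatu → sifiketu   [vowel merger]
  sifiketu (rule 3 does not apply)
  sifiketu → sifihesu   [intervocalic lenition]
  sifihesu (rule 5 does not apply)
  giving Rikula sifihesu.
If borrowed from Milena 'sifikodu' after the early changes, it would undergo only the recent ones:
  rule 4 (intervocalic lenition): sifikodu → sifihozu
  rule 5 (palatalisation): no change (sifihozu)
  ⇒ as a loan: sifihozu
Rikula 'sifihesu' matches the inherited outcome exactly, so it is an inherited cognate, not a loan.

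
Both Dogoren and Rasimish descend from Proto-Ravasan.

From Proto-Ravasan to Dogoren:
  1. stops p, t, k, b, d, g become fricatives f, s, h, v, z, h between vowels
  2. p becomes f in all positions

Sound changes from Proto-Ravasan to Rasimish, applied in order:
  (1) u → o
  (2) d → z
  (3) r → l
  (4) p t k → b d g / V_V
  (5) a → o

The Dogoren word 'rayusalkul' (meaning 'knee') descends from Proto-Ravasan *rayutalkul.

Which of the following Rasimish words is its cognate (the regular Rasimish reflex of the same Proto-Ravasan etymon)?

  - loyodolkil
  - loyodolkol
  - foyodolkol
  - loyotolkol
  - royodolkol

loyodolkol

Rasimish: start from *rayutalkul.
  rule 1 (vowel merger): rayutalkul → rayotalkol
  rule 2: no change — rayotalkol
  rule 3 (unconditioned shift): rayotalkol → layotalkol
  rule 4 (intervocalic voicing): layotalkol → layodalkol
  rule 5 (vowel merger): layodalkol → loyodolkol
  ⇒ Rasimish loyodolkol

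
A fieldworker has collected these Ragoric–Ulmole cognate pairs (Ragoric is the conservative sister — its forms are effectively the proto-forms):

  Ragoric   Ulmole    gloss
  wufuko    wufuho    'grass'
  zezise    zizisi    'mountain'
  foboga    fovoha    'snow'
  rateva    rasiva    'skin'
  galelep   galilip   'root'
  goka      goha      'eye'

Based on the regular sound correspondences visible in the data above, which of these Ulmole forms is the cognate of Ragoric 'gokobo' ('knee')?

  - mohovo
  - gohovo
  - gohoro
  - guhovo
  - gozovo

gohovo

wufuko ~ wufuho — Ragoric k corresponds to Ulmole h between vowels (before a back vowel).
foboga ~ fovoha — Ragoric b corresponds to Ulmole v between vowels (before a back vowel).
Applying these to Ragoric 'gokobo':
  gokobo → gohobo   (k→h between vowels (before a back vowel))
  gohobo → gohovo   (b→v between vowels (before a back vowel))
So the Ulmole cognate is 'gohovo'.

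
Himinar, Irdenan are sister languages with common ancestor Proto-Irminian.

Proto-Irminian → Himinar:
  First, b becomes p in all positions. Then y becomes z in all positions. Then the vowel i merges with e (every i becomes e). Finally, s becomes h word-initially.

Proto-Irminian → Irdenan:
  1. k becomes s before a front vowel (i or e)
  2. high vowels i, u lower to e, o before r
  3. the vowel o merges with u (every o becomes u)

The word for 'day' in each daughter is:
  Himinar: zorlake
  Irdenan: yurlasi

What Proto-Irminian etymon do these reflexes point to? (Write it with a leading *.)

Position 1: Himinar has z, Irdenan has y. Irdenan preserves y here (none of its changes turn any other segment into y), so the proto-segment is *y.
Position 2: Himinar has o, Irdenan has u. Himinar preserves o here (none of its changes turn any other segment into o), so the proto-segment is *o.
This points to *yorlaki. Verify forward in each daughter:
Himinar: *yorlaki > zorlaki > zorlake  (by unconditioned shift, vowel merger)
Irdenan: *yorlaki
  yorlaki → yorlasi   [palatalisation]
  yorlasi (rule 2 does not apply)
  yorlasi → yurlasi   [vowel merger]
  giving Irdenan yurlasi.
No other proto-form is consistent with every reflex, so the reconstruction is *yorlaki.

*yorlaki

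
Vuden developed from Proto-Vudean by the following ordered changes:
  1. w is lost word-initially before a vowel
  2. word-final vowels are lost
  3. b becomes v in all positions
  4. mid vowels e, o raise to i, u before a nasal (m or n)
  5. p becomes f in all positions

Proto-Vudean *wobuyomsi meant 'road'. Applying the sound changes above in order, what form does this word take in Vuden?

ovuyums

Vuden: *wobuyomsi > obuyomsi > obuyoms > ovuyoms > ovuyums  (by glide loss, apocope, unconditioned shift, pre-nasal raising)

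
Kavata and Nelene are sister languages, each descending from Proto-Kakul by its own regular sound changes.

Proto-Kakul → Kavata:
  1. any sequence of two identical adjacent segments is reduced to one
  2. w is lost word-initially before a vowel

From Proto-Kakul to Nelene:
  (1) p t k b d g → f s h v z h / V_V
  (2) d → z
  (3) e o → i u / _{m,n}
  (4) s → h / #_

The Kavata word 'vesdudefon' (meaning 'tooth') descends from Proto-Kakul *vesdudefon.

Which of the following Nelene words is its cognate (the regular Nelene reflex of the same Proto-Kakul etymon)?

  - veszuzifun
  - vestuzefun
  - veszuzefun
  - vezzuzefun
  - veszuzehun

veszuzefun

Nelene: *vesdudefon
  vesdudefon → vesduzefon   [intervocalic lenition]
  vesduzefon → veszuzefon   [unconditioned shift]
  veszuzefon → veszuzefun   [pre-nasal raising]
  veszuzefun (rule 4 does not apply)
  giving Nelene veszuzefun.
Only 'veszuzefun' matches the regular Nelene development of *vesdudefon.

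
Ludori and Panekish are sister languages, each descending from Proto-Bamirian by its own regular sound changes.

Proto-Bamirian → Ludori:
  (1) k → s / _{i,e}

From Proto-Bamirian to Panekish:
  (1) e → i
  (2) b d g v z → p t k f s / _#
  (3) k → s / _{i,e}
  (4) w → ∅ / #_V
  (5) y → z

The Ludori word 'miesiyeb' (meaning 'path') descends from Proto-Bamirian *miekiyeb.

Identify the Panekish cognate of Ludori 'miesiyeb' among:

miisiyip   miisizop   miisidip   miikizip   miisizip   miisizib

Panekish: start from *miekiyeb.
  rule 1 (vowel merger): miekiyeb → miikiyib
  rule 2 (final devoicing): miikiyib → miikiyip
  rule 3 (palatalisation): miikiyip → miisiyip
  rule 4: no change — miisiyip
  rule 5 (unconditioned shift): miisiyip → miisizip
  ⇒ Panekish miisizip
Among the options, 'miisizip' alone shows every Panekish change applied in order.

miisizip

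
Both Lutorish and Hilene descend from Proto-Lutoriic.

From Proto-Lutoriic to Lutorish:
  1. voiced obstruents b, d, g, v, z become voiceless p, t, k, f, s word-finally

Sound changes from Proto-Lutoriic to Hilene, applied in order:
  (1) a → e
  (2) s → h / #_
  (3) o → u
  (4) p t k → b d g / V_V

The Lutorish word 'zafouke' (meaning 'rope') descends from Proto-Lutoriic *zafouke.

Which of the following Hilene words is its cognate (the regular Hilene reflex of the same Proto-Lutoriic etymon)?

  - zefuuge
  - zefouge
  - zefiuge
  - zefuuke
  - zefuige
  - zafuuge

zefuuge

Hilene: *zafouke > zefouke > zefuuke > zefuuge  (by vowel merger, vowel merger, intervocalic voicing)
The other candidates each miss or misapply at least one Hilene change.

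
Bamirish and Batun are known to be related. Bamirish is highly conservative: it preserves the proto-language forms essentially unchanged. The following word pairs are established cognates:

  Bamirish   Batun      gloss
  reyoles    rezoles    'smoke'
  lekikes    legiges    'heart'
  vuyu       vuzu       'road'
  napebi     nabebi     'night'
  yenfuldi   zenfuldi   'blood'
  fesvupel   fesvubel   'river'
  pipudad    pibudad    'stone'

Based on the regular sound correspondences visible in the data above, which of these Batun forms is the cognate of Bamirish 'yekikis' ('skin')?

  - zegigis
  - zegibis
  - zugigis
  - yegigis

yenfuldi ~ zenfuldi — Bamirish y corresponds to Batun z word-initially before a front vowel.
lekikes ~ legiges — Bamirish k corresponds to Batun g between vowels (before a front vowel).
Applying these to Bamirish 'yekikis':
  yekikis → zekikis   (y→z word-initially before a front vowel)
  zekikis → zegikis   (k→g between vowels (before a front vowel))
  zegikis → zegigis   (k→g between vowels (before a front vowel))
So the Batun cognate is 'zegigis'.

zegigis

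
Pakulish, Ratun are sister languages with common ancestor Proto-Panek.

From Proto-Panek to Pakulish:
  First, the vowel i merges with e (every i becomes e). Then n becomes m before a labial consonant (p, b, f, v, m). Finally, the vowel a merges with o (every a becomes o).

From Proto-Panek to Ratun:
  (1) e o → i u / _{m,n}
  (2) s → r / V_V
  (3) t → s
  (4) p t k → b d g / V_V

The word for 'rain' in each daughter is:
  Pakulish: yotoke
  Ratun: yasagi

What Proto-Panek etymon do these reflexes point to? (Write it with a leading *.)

*yataki

Position 5: Pakulish has k, Ratun has g. Pakulish preserves k here (none of its changes turn any other segment into k), so the proto-segment is *k.
Position 3: Pakulish has t, Ratun has s. Pakulish preserves t here (none of its changes turn any other segment into t), so the proto-segment is *t.
Position 2: Pakulish has o, Ratun has a. Ratun preserves a here (none of its changes turn any other segment into a), so the proto-segment is *a.
This points to *yataki. Verify forward in each daughter:
Pakulish: *yataki > yatake > yotoke  (by vowel merger, vowel merger)
Ratun: *yataki
  yataki (rule 1 does not apply)
  yataki (rule 2 does not apply)
  yataki → yasaki   [unconditioned shift]
  yasaki → yasagi   [intervocalic voicing]
  giving Ratun yasagi.
*yataki is the unique common source.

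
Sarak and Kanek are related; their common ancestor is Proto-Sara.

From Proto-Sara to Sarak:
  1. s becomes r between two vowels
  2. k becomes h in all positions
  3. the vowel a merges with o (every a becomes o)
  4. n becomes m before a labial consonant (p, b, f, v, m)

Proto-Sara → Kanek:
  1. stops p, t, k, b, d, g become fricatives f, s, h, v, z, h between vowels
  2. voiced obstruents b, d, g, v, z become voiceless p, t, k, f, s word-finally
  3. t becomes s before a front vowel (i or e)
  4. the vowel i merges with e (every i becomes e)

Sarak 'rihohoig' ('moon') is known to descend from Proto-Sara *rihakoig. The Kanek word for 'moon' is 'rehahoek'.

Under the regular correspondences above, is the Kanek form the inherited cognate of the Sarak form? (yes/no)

yes

Derive the expected Kanek reflex of *rihakoig:
Kanek: *rihakoig
  rihakoig → rihahoig   [intervocalic lenition]
  rihahoig → rihahoik   [final devoicing]
  rihahoik (rule 3 does not apply)
  rihahoik → rehahoek   [vowel merger]
  giving Kanek rehahoek.
Kanek 'rehahoek' matches the regular reflex exactly, so the pair is cognate.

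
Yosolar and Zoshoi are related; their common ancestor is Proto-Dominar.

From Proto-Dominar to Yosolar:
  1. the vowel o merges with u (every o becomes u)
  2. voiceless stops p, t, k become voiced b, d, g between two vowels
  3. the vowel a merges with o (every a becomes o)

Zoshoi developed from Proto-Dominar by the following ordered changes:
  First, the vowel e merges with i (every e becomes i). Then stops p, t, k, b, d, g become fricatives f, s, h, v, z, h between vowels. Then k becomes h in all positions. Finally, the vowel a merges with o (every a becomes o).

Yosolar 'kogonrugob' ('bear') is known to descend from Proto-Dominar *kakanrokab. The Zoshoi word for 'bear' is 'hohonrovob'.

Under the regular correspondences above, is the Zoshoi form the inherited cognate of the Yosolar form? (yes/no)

Derive the expected Zoshoi reflex of *kakanrokab:
Zoshoi: *kakanrokab
  kakanrokab (rule 1 does not apply)
  kakanrokab → kahanrohab   [intervocalic lenition]
  kahanrohab → hahanrohab   [unconditioned shift]
  hahanrohab → hohonrohob   [vowel merger]
  giving Zoshoi hohonrohob.
The regular Zoshoi reflex would be 'hohonrohob', but the attested form is 'hohonrovob'. The correspondence is irregular, so they are not cognates (the Zoshoi form has a different source).

no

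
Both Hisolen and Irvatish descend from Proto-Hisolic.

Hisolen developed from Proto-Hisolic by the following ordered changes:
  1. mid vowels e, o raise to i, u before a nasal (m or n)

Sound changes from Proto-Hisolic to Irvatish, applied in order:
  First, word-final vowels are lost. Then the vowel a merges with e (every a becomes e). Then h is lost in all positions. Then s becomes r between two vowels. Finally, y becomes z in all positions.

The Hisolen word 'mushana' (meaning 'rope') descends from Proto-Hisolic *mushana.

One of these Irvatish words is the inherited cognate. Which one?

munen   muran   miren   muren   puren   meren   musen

Irvatish: *mushana
  mushana → mushan   [apocope]
  mushan → mushen   [vowel merger]
  mushen → musen   [h-loss]
  musen → muren   [rhotacism]
  muren (rule 5 does not apply)
  giving Irvatish muren.
Only 'muren' matches the regular Irvatish development of *mushana.

muren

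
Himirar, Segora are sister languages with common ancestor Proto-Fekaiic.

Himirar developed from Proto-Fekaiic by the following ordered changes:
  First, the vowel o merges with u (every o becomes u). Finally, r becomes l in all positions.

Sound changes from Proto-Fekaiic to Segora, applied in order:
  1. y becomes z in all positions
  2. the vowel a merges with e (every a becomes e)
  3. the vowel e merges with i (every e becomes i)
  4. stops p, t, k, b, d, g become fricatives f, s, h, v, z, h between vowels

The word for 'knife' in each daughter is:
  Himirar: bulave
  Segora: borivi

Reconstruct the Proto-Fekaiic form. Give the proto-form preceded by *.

Position 2: Himirar has u, Segora has o. Segora preserves o here (none of its changes turn any other segment into o), so the proto-segment is *o.
Position 6: Himirar has e, Segora has i. Himirar preserves e here (none of its changes turn any other segment into e), so the proto-segment is *e.
Position 4: Himirar has a, Segora has i. Himirar preserves a here (none of its changes turn any other segment into a), so the proto-segment is *a.
Verify the candidate proto-form against each daughter:
Himirar: start from *borave.
  rule 1 (vowel merger): borave → burave
  rule 2 (unconditioned shift): burave → bulave
  ⇒ Himirar bulave
Segora: start from *borave.
  rule 1: no change — borave
  rule 2 (vowel merger): borave → boreve
  rule 3 (vowel merger): boreve → borivi
  rule 4: no change — borivi
  ⇒ Segora borivi
Only *borave yields all of Himirar bulave, Segora borivi.

*borave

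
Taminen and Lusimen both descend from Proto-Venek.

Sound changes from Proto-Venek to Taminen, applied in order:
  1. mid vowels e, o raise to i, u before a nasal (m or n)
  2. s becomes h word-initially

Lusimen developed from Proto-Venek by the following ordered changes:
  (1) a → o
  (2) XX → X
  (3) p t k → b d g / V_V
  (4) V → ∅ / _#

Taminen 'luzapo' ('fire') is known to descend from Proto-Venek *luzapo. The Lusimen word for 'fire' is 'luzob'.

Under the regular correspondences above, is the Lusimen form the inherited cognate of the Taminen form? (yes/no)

Derive the expected Lusimen reflex of *luzapo:
Lusimen: *luzapo > luzopo > luzobo > luzob  (by vowel merger, intervocalic voicing, apocope)
Lusimen 'luzob' matches the regular reflex exactly, so the pair is cognate.

yes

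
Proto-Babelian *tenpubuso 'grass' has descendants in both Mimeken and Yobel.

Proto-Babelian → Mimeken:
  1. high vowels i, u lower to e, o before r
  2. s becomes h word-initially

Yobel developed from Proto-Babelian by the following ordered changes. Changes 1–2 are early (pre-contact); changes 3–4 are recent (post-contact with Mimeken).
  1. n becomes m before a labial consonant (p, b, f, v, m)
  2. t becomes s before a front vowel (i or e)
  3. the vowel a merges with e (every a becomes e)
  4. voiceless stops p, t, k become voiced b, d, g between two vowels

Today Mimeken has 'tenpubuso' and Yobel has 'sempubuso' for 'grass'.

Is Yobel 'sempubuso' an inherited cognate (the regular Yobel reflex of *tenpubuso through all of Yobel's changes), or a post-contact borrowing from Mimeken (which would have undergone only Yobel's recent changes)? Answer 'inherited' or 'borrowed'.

inherited

If inherited, *tenpubuso would pass through all of Yobel's changes:
Yobel: start from *tenpubuso.
  rule 1 (nasal place assimilation): tenpubuso → tempubuso
  rule 2 (palatalisation): tempubuso → sempubuso
  rule 3: no change — sempubuso
  rule 4: no change — sempubuso
  ⇒ Yobel sempubuso
If borrowed from Mimeken 'tenpubuso' after the early changes, it would undergo only the recent ones:
  rule 3 (vowel merger): no change (tenpubuso)
  rule 4 (intervocalic voicing): no change (tenpubuso)
  ⇒ as a loan: tenpubuso
Yobel 'sempubuso' matches the inherited outcome exactly, so it is an inherited cognate, not a loan.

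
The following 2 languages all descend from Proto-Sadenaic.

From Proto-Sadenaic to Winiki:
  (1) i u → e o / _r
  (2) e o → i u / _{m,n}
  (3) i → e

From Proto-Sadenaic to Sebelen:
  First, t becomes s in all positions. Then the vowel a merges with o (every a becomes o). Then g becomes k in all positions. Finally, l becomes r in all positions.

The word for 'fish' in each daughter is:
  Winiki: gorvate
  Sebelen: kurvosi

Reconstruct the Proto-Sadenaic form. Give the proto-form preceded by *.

*gurvati

Position 6: Winiki has t, Sebelen has s. Winiki preserves t here (none of its changes turn any other segment into t), so the proto-segment is *t.
Position 1: Winiki has g, Sebelen has k. Winiki preserves g here (none of its changes turn any other segment into g), so the proto-segment is *g.
Verify the candidate proto-form against each daughter:
Winiki: *gurvati
  gurvati → gorvati   [pre-rhotic lowering]
  gorvati (rule 2 does not apply)
  gorvati → gorvate   [vowel merger]
  giving Winiki gorvate.
Sebelen: *gurvati
  gurvati → gurvasi   [unconditioned shift]
  gurvasi → gurvosi   [vowel merger]
  gurvosi → kurvosi   [unconditioned shift]
  kurvosi (rule 4 does not apply)
  giving Sebelen kurvosi.
Only *gurvati yields all of Winiki gorvate, Sebelen kurvosi.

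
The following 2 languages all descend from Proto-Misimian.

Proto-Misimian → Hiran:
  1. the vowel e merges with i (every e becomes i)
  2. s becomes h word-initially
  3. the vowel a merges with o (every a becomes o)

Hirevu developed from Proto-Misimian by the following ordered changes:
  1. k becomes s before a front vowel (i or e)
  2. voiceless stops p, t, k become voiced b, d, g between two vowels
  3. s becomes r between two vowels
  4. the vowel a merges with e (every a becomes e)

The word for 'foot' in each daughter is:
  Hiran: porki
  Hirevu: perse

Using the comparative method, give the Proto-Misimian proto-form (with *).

Position 5: Hiran has i, Hirevu has e. Taking the neighbouring segments as reconstructed: Hiran i could go back to *e or *i; Hirevu e can only go back to *e — the one source consistent with every daughter is *e.
Position 4: Hiran has k, Hirevu has s. Hiran preserves k here (none of its changes turn any other segment into k), so the proto-segment is *k.
Verify the candidate proto-form against each daughter:
Hiran: *parke > parki > porki  (by vowel merger, vowel merger)
Hirevu: start from *parke.
  rule 1 (palatalisation): parke → parse
  rule 2: no change — parse
  rule 3: no change — parse
  rule 4 (vowel merger): parse → perse
  ⇒ Hirevu perse
*parke is the unique common source.

*parke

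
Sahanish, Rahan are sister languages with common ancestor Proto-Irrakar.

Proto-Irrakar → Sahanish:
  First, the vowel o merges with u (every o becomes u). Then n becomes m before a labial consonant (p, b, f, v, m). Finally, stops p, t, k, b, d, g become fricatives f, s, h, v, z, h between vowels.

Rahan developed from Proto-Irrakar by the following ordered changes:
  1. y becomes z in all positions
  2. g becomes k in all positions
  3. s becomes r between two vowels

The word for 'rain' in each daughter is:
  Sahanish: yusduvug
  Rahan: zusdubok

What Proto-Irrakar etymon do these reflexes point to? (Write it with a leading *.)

Position 1: Sahanish has y, Rahan has z. Sahanish preserves y here (none of its changes turn any other segment into y), so the proto-segment is *y.
Position 8: Sahanish has g, Rahan has k. Sahanish preserves g here (none of its changes turn any other segment into g), so the proto-segment is *g.
Position 6: Sahanish has v, Rahan has b. Rahan preserves b here (none of its changes turn any other segment into b), so the proto-segment is *b.
This points to *yusdubog. Verify forward in each daughter:
Sahanish: start from *yusdubog.
  rule 1 (vowel merger): yusdubog → yusdubug
  rule 2: no change — yusdubug
  rule 3 (intervocalic lenition): yusdubug → yusduvug
  ⇒ Sahanish yusduvug
Rahan: *yusdubog > zusdubog > zusdubok  (by unconditioned shift, unconditioned shift)
Only *yusdubog yields all of Sahanish yusduvug, Rahan zusdubok.

*yusdubog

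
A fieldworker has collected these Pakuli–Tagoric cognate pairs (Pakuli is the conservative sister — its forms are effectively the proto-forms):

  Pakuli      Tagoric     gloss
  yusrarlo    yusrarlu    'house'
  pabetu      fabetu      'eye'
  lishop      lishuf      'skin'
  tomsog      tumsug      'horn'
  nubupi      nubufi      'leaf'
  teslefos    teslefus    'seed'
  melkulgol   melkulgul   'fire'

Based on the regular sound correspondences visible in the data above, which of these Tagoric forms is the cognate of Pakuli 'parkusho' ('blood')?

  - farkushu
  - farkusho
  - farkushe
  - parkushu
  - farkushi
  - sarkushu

farkushu

pabetu ~ fabetu — Pakuli p corresponds to Tagoric f word-initially before a back vowel.
yusrarlo ~ yusrarlu — Pakuli o corresponds to Tagoric u word-finally.
Applying these to Pakuli 'parkusho':
  parkusho → farkusho   (p→f word-initially before a back vowel)
  farkusho → farkushu   (o→u word-finally)
So the Tagoric cognate is 'farkushu'.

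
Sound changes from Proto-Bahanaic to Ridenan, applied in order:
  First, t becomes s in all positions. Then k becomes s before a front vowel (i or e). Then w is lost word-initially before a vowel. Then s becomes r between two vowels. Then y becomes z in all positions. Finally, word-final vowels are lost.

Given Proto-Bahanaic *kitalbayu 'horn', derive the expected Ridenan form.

Ridenan: *kitalbayu > kisalbayu > sisalbayu > siralbayu > siralbazu > siralbaz  (by unconditioned shift, palatalisation, rhotacism, unconditioned shift, apocope)

siralbaz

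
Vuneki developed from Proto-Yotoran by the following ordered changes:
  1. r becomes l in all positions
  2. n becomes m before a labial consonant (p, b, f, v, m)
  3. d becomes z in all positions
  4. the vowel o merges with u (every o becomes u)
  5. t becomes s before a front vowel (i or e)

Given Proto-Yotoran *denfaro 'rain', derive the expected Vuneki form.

Vuneki: *denfaro > denfalo > demfalo > zemfalo > zemfalu  (by unconditioned shift, nasal place assimilation, unconditioned shift, vowel merger)

zemfalu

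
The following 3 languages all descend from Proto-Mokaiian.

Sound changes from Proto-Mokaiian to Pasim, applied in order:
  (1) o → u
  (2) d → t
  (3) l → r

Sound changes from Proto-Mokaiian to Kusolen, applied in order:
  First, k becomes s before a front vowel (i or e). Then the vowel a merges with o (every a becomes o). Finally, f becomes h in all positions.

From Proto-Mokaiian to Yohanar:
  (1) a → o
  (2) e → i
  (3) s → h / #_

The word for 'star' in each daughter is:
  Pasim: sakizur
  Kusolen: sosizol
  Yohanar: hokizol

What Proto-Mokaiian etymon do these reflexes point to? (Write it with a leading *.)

*sakizol

Position 7: Pasim has r, Kusolen has l, Yohanar has l. Kusolen preserves l here (none of its changes turn any other segment into l), so the proto-segment is *l.
Position 1: Pasim has s, Kusolen has s, Yohanar has h. Pasim preserves s here (none of its changes turn any other segment into s), so the proto-segment is *s.
Continuing position by position gives *sakizol; check it forward:
Pasim: *sakizol
  sakizol → sakizul   [vowel merger]
  sakizul (rule 2 does not apply)
  sakizul → sakizur   [unconditioned shift]
  giving Pasim sakizur.
Kusolen: *sakizol
  sakizol → sasizol   [palatalisation]
  sasizol → sosizol   [vowel merger]
  sosizol (rule 3 does not apply)
  giving Kusolen sosizol.
Yohanar: *sakizol
  sakizol → sokizol   [vowel merger]
  sokizol (rule 2 does not apply)
  sokizol → hokizol   [debuccalisation]
  giving Yohanar hokizol.
Only *sakizol yields all of Pasim sakizur, Kusolen sosizol, Yohanar hokizol.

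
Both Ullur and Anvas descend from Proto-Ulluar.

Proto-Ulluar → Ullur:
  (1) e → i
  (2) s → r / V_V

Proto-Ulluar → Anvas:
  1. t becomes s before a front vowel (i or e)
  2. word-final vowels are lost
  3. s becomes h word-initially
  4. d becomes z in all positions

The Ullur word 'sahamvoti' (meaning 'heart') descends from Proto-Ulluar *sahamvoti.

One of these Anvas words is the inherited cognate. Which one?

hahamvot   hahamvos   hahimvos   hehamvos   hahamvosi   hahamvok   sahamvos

hahamvos

Anvas: *sahamvoti
  sahamvoti → sahamvosi   [palatalisation]
  sahamvosi → sahamvos   [apocope]
  sahamvos → hahamvos   [debuccalisation]
  hahamvos (rule 4 does not apply)
  giving Anvas hahamvos.
Only 'hahamvos' matches the regular Anvas development of *sahamvoti.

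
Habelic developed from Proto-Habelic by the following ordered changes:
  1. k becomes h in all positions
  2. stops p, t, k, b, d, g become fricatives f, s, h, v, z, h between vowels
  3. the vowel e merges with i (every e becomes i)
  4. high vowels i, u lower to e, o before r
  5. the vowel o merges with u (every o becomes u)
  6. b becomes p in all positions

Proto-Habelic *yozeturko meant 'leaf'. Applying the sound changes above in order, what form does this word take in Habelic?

yuzisurhu

Habelic: *yozeturko > yozeturho > yozesurho > yozisurho > yozisorho > yuzisurhu  (by unconditioned shift, intervocalic lenition, vowel merger, pre-rhotic lowering, vowel merger)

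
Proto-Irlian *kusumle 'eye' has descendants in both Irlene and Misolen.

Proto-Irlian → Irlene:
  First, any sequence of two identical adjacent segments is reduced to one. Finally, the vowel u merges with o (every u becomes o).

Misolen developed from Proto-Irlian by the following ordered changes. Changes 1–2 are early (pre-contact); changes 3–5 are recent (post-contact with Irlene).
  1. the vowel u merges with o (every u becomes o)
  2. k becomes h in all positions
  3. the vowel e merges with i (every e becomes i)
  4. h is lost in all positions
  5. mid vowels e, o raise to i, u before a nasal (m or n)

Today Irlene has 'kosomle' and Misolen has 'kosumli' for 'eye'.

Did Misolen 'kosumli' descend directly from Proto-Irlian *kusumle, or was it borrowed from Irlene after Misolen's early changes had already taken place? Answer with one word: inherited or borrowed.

borrowed

If inherited, *kusumle would pass through all of Misolen's changes:
Misolen: start from *kusumle.
  rule 1 (vowel merger): kusumle → kosomle
  rule 2 (unconditioned shift): kosomle → hosomle
  rule 3 (vowel merger): hosomle → hosomli
  rule 4 (h-loss): hosomli → osomli
  rule 5 (pre-nasal raising): osomli → osumli
  ⇒ Misolen osumli
If borrowed from Irlene 'kosomle' after the early changes, it would undergo only the recent ones:
  rule 3 (vowel merger): kosomle → kosomli
  rule 4 (h-loss): no change (kosomli)
  rule 5 (pre-nasal raising): kosomli → kosumli
  ⇒ as a loan: kosumli
Misolen 'kosumli' matches the loan outcome 'kosumli', not the inherited 'osumli' — it skipped the early Misolen changes, so it was borrowed from Irlene.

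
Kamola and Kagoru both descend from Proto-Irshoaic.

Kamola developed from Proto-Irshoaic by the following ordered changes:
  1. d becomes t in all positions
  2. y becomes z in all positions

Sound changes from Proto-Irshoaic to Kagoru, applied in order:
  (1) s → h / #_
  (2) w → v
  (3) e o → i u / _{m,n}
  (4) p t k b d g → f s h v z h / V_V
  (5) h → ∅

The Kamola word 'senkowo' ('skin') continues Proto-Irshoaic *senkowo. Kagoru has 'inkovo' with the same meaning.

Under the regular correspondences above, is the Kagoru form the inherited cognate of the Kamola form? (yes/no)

yes

Derive the expected Kagoru reflex of *senkowo:
Kagoru: *senkowo
  senkowo → henkowo   [debuccalisation]
  henkowo → henkovo   [unconditioned shift]
  henkovo → hinkovo   [pre-nasal raising]
  hinkovo (rule 4 does not apply)
  hinkovo → inkovo   [h-loss]
  giving Kagoru inkovo.
Kagoru 'inkovo' matches the regular reflex exactly, so the pair is cognate.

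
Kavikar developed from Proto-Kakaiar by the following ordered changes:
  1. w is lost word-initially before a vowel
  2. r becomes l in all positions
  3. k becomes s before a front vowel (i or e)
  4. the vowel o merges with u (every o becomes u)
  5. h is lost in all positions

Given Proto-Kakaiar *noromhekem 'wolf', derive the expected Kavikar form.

nulumesem

Kavikar: start from *noromhekem.
  rule 1: no change — noromhekem
  rule 2 (unconditioned shift): noromhekem → nolomhekem
  rule 3 (palatalisation): nolomhekem → nolomhesem
  rule 4 (vowel merger): nolomhesem → nulumhesem
  rule 5 (h-loss): nulumhesem → nulumesem
  ⇒ Kavikar nulumesem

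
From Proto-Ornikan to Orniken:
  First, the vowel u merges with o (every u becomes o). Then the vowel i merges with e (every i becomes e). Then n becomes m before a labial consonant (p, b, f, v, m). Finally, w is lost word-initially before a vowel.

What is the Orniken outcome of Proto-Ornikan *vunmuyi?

Orniken: *vunmuyi > vonmoyi > vonmoye > vommoye  (by vowel merger, vowel merger, nasal place assimilation)

vommoye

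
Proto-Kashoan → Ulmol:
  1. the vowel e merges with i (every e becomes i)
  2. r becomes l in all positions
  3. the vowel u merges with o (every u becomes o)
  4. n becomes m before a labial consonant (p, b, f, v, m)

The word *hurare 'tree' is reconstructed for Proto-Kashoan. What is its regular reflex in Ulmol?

holali

Ulmol: *hurare > hurari > hulali > holali  (by vowel merger, unconditioned shift, vowel merger)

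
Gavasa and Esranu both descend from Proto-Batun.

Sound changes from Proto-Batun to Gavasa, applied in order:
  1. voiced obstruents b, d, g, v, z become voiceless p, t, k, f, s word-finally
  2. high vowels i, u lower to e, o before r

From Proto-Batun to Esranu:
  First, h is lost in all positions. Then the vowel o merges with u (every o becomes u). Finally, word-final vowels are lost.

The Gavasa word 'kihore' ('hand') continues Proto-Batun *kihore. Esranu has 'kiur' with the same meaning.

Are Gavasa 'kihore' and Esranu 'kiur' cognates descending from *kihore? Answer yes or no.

Derive the expected Esranu reflex of *kihore:
Esranu: *kihore
  kihore → kiore   [h-loss]
  kiore → kiure   [vowel merger]
  kiure → kiur   [apocope]
  giving Esranu kiur.
Esranu 'kiur' matches the regular reflex exactly, so the pair is cognate.

yes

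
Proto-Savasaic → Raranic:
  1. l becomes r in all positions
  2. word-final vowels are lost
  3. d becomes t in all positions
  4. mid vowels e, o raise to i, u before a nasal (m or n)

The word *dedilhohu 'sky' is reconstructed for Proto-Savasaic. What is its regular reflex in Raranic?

tetirhoh

Raranic: *dedilhohu
  dedilhohu → dedirhohu   [unconditioned shift]
  dedirhohu → dedirhoh   [apocope]
  dedirhoh → tetirhoh   [unconditioned shift]
  tetirhoh (rule 4 does not apply)
  giving Raranic tetirhoh.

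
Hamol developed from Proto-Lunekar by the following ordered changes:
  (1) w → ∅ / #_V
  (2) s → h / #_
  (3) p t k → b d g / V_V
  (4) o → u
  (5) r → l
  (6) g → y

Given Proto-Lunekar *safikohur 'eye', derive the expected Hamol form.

hafiyuhul

Hamol: *safikohur
  safikohur (rule 1 does not apply)
  safikohur → hafikohur   [debuccalisation]
  hafikohur → hafigohur   [intervocalic voicing]
  hafigohur → hafiguhur   [vowel merger]
  hafiguhur → hafiguhul   [unconditioned shift]
  hafiguhul → hafiyuhul   [unconditioned shift]
  giving Hamol hafiyuhul.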